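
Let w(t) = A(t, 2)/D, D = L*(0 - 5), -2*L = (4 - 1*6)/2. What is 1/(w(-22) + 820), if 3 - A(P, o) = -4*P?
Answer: 1/854 ≈ 0.0011710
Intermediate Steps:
L = ½ (L = -(4 - 1*6)/(2*2) = -(4 - 6)/(2*2) = -(-1)/2 = -½*(-1) = ½ ≈ 0.50000)
A(P, o) = 3 + 4*P (A(P, o) = 3 - (-4)*P = 3 + 4*P)
D = -5/2 (D = (0 - 5)/2 = (½)*(-5) = -5/2 ≈ -2.5000)
w(t) = -6/5 - 8*t/5 (w(t) = (3 + 4*t)/(-5/2) = (3 + 4*t)*(-⅖) = -6/5 - 8*t/5)
1/(w(-22) + 820) = 1/((-6/5 - 8/5*(-22)) + 820) = 1/((-6/5 + 176/5) + 820) = 1/(34 + 820) = 1/854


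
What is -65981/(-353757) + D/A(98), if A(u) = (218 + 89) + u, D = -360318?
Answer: -14159810269/15919065 ≈ -889.49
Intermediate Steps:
A(u) = 307 + u
-65981/(-353757) + D/A(98) = -65981/(-353757) - 360318/(307 + 98) = -65981*(-1/353757) - 360318/405 = 65981/353757 - 360318*1/405 = 65981/353757 - 120106/135 = -14159810269/15919065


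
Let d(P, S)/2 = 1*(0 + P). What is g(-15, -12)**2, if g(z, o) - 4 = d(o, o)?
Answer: 400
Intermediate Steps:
d(P, S) = 2*P (d(P, S) = 2*(1*(0 + P)) = 2*(1*P) = 2*P)
g(z, o) = 4 + 2*o
g(-15, -12)**2 = (4 + 2*(-12))**2 = (4 - 24)**2 = (-20)**2 = 400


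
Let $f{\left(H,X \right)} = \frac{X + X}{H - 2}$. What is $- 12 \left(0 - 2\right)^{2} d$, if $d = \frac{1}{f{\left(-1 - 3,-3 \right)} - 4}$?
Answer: $16$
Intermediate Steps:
$f{\left(H,X \right)} = \frac{2 X}{-2 + H}$
$d = - \frac{1}{3}$ ($d = \frac{1}{2 \left(-3\right) \frac{1}{-2 - 4} - 4} = \frac{1}{2 \left(-3\right) \frac{1}{-6} - 4} = \frac{1}{2 \left(-3\right) \left(- \frac{1}{6}\right) - 4} = \frac{1}{1 - 4} = \frac{1}{-3} = - \frac{1}{3} \approx -0.33333$)
$- 12 \left(0 - 2\right)^{2} d = - 12 \left(0 - 2\right)^{2} \left(- \frac{1}{3}\right) = - 12 \left(-2\right)^{2} \left(- \frac{1}{3}\right) = \left(-12\right) 4 \left(- \frac{1}{3}\right) = \left(-48\right) \left(- \frac{1}{3}\right) = 16$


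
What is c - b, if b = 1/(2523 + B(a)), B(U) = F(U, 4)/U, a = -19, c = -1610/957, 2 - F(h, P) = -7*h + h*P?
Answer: -77285303/45928344 ≈ -1.6827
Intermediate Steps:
F(h, P) = 2 + 7*h - P*h (F(h, P) = 2 - (-7*h + h*P) = 2 - (-7*h + P*h) = 2 + (7*h - P*h) = 2 + 7*h - P*h)
c = -1610/957 (c = -1610*1/957 = -1610/957 ≈ -1.6823)
B(U) = (2 + 3*U)/U (B(U) = (2 + 7*U - 1*4*U)/U = (2 + 7*U - 4*U)/U = (2 + 3*U)/U)
b = 19/47992 (b = 1/(2523 + (3 + 2/(-19))) = 1/(2523 + (3 + 2*(-1/19))) = 1/(2523 + (3 - 2/19)) = 1/(2523 + 55/19) = 1/(47992/19) = 19/47992 ≈ 0.00039590)
c - b = -1610/957 - 1*19/47992 = -1610/957 - 19/47992 = -77285303/45928344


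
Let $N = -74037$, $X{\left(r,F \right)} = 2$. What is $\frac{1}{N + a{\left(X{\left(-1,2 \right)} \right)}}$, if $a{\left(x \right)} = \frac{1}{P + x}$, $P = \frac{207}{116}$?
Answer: $- \frac{439}{32502127} \approx -1.3507 \cdot 10^{-5}$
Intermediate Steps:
$P = \frac{207}{116}$ ($P = 207 \cdot \frac{1}{116} = \frac{207}{116} \approx 1.7845$)
$a{\left(x \right)} = \frac{1}{\frac{207}{116} + x}$
$\frac{1}{N + a{\left(X{\left(-1,2 \right)} \right)}} = \frac{1}{-74037 + \frac{116}{207 + 116 \cdot 2}} = \frac{1}{-74037 + \frac{116}{207 + 232}} = \frac{1}{-74037 + \frac{116}{439}} = \frac{1}{- \frac{32502127}{439}} = - \frac{439}{32502127}$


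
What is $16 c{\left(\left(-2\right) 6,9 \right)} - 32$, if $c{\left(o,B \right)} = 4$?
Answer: $32$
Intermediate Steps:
$16 c{\left(\left(-2\right) 6,9 \right)} - 32 = 16 \cdot 4 - 32 = 64 + \left(\left(-14 - 23\right) + 5\right) = 64 + \left(-37 + 5\right) = 64 - 32 = 32$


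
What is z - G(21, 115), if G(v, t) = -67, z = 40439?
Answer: 40506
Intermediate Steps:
z - G(21, 115) = 40439 - 1*(-67) = 40439 + 67 = 40506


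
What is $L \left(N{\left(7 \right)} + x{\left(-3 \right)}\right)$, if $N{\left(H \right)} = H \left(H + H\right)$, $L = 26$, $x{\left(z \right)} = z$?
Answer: $2470$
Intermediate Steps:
$N{\left(H \right)} = 2 H^{2}$ ($N{\left(H \right)} = H 2 H = 2 H^{2}$)
$L \left(N{\left(7 \right)} + x{\left(-3 \right)}\right) = 26 \left(2 \cdot 7^{2} - 3\right) = 26 \left(2 \cdot 49 - 3\right) = 26 \left(98 - 3\right) = 26 \cdot 95 = 2470$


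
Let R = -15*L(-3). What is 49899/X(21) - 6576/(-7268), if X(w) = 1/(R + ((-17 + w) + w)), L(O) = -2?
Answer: 4986658209/1817 ≈ 2.7444e+6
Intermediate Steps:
R = 30 (R = -15*(-2) = 30)
X(w) = 1/(13 + 2*w) (X(w) = 1/(30 + ((-17 + w) + w)) = 1/(30 + (-17 + 2*w)) = 1/(13 + 2*w))
49899/X(21) - 6576/(-7268) = 49899/(1/(13 + 2*21)) - 6576/(-7268) = 49899/(1/(13 + 42)) - 6576*(-1/7268) = 49899/(1/55) + 1644/1817 = 49899*55 + 1644/1817 = 2744445 + 1644/1817 = 4986658209/1817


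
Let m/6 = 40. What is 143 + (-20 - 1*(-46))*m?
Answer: 6383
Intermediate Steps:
m = 240 (m = 6*40 = 240)
143 + (-20 - 1*(-46))*m = 143 + (-20 - 1*(-46))*240 = 143 + (-20 + 46)*240 = 143 + 26*240 = 143 + 6240 = 6383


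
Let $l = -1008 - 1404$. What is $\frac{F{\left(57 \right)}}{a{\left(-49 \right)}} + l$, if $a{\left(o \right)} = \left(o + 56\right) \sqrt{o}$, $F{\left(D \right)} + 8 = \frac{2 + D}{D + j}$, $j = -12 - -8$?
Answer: $-2412 + \frac{365 i}{2597} \approx -2412.0 + 0.14055 i$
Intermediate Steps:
$j = -4$ ($j = -12 + 8 = -4$)
$l = -2412$ ($l = -1008 - 1404 = -2412$)
$F{\left(D \right)} = -8 + \frac{2 + D}{-4 + D}$ ($F{\left(D \right)} = -8 + \frac{2 + D}{D - 4} = -8 + \frac{2 + D}{-4 + D}$)
$a{\left(o \right)} = \sqrt{o} \left(56 + o\right)$ ($a{\left(o \right)} = \left(56 + o\right) \sqrt{o} = \sqrt{o} \left(56 + o\right)$)
$\frac{F{\left(57 \right)}}{a{\left(-49 \right)}} + l = \frac{\frac{1}{-4 + 57} \left(34 - 399\right)}{\sqrt{-49} \left(56 - 49\right)} - 2412 = \frac{\frac{1}{53} \left(34 - 399\right)}{7 i 7} - 2412 = \frac{\frac{1}{53} \left(-365\right)}{49 i} - 2412 = - \frac{365 \left(- \frac{i}{49}\right)}{53} - 2412 = \frac{365 i}{2597} - 2412 = -2412 + \frac{365 i}{2597}$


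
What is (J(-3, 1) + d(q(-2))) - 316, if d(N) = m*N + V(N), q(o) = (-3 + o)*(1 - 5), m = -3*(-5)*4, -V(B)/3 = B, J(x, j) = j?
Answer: 825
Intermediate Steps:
V(B) = -3*B
m = 60 (m = 15*4 = 60)
q(o) = 12 - 4*o (q(o) = (-3 + o)*(-4) = 12 - 4*o)
d(N) = 57*N (d(N) = 60*N - 3*N = 57*N)
(J(-3, 1) + d(q(-2))) - 316 = (1 + 57*(12 - 4*(-2))) - 316 = (1 + 57*(12 + 8)) - 316 = (1 + 57*20) - 316 = (1 + 1140) - 316 = 1141 - 316 = 825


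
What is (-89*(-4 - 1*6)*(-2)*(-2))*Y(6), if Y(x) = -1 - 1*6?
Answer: -24920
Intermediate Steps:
Y(x) = -7 (Y(x) = -1 - 6 = -7)
(-89*(-4 - 1*6)*(-2)*(-2))*Y(6) = -89*(-4 - 1*6)*(-2)*(-2)*(-7) = -89*(-4 - 6)*(-2)*(-2)*(-7) = -89*(-10*(-2))*(-2)*(-7) = -1780*(-2)*(-7) = -89*(-40)*(-7) = 3560*(-7) = -24920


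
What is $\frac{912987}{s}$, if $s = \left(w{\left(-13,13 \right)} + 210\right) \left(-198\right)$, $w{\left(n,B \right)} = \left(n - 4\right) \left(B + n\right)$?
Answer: $- \frac{101443}{4620} \approx -21.957$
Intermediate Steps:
$w{\left(n,B \right)} = \left(-4 + n\right) \left(B + n\right)$
$s = -41580$ ($s = \left(\left(\left(-13\right)^{2} - 52 - -52 + 13 \left(-13\right)\right) + 210\right) \left(-198\right) = \left(\left(169 - 52 + 52 - 169\right) + 210\right) \left(-198\right) = \left(0 + 210\right) \left(-198\right) = 210 \left(-198\right) = -41580$)
$\frac{912987}{s} = \frac{912987}{-41580} = 912987 \left(- \frac{1}{41580}\right) = - \frac{101443}{4620}$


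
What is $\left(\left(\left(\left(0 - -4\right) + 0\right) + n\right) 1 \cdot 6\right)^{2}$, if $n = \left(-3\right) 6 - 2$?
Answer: $9216$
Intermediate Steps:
$n = -20$ ($n = -18 - 2 = -20$)
$\left(\left(\left(\left(0 - -4\right) + 0\right) + n\right) 1 \cdot 6\right)^{2} = \left(\left(\left(\left(0 - -4\right) + 0\right) - 20\right) 1 \cdot 6\right)^{2} = \left(\left(\left(\left(0 + 4\right) + 0\right) - 20\right) 6\right)^{2} = \left(\left(\left(4 + 0\right) - 20\right) 6\right)^{2} = \left(\left(4 - 20\right) 6\right)^{2} = \left(\left(-16\right) 6\right)^{2} = \left(-96\right)^{2} = 9216$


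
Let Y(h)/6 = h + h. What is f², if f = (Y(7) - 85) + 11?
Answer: 100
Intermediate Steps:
Y(h) = 12*h (Y(h) = 6*(h + h) = 6*(2*h) = 12*h)
f = 10 (f = (12*7 - 85) + 11 = (84 - 85) + 11 = -1 + 11 = 10)
f² = 10² = 100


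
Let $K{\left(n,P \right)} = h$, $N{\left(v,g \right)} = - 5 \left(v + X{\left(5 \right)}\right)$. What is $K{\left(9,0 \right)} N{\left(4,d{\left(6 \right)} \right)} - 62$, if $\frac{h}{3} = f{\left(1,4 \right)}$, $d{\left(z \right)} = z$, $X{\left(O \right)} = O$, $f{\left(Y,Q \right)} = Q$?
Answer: $-602$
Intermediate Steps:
$h = 12$ ($h = 3 \cdot 4 = 12$)
$N{\left(v,g \right)} = -25 - 5 v$ ($N{\left(v,g \right)} = - 5 \left(v + 5\right) = - 5 \left(5 + v\right) = -25 - 5 v$)
$K{\left(n,P \right)} = 12$
$K{\left(9,0 \right)} N{\left(4,d{\left(6 \right)} \right)} - 62 = 12 \left(-25 - 20\right) - 62 = 12 \left(-45\right) - 62 = -540 - 62 = -602$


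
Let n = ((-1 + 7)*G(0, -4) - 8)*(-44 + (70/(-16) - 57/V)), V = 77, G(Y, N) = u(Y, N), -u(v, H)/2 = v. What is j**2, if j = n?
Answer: 915365025/5929 ≈ 1.5439e+5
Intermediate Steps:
u(v, H) = -2*v
G(Y, N) = -2*Y
n = 30255/77 (n = ((-1 + 7)*(-2*0) - 8)*(-44 + (70/(-16) - 57/77)) = (6*0 - 8)*(-44 + (70*(-1/16) - 57*1/77)) = (0 - 8)*(-44 + (-35/8 - 57/77)) = -8*(-44 - 3151/616) = -8*(-30255/616) = 30255/77 ≈ 392.92)
j = 30255/77 ≈ 392.92
j**2 = (30255/77)**2 = 915365025/5929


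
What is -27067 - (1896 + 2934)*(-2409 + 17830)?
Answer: -74510497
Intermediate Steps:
-27067 - (1896 + 2934)*(-2409 + 17830) = -27067 - 4830*15421 = -27067 - 1*74483430 = -27067 - 74483430 = -74510497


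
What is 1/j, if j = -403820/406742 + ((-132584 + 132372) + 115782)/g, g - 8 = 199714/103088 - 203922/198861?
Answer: 6192473296994117/80298488402654155590 ≈ 7.7118e-5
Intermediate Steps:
g = 30449146127/3416697128 (g = 8 + (199714/103088 - 203922/198861) = 8 + (199714*(1/103088) - 203922*1/198861) = 8 + (99857/51544 - 67974/66287) = 8 + 3115569103/3416697128 = 30449146127/3416697128 ≈ 8.9119)
j = 80298488402654155590/6192473296994117 (j = -403820/406742 + ((-132584 + 132372) + 115782)/(30449146127/3416697128) = -403820*1/406742 + (-212 + 115782)*(3416697128/30449146127) = -201910/203371 + 115570*(3416697128/30449146127) = -201910/203371 + 394867687082960/30449146127 = 80298488402654155590/6192473296994117 ≈ 12967.)
1/j = 1/(80298488402654155590/6192473296994117) = 6192473296994117/80298488402654155590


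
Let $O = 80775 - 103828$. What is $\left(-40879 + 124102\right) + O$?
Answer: $60170$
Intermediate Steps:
$O = -23053$ ($O = 80775 - 103828 = -23053$)
$\left(-40879 + 124102\right) + O = \left(-40879 + 124102\right) - 23053 = 83223 - 23053 = 60170$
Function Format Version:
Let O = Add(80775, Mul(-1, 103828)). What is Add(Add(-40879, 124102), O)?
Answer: 60170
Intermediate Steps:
O = -23053 (O = Add(80775, -103828) = -23053)
Add(Add(-40879, 124102), O) = Add(Add(-40879, 124102), -23053) = Add(83223, -23053) = 60170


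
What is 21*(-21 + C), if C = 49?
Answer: 588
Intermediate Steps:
21*(-21 + C) = 21*(-21 + 49) = 21*28 = 588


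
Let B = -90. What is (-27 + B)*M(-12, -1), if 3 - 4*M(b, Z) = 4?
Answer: 117/4 ≈ 29.250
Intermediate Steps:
M(b, Z) = -1/4 (M(b, Z) = 3/4 - 1/4*4 = 3/4 - 1 = -1/4)
(-27 + B)*M(-12, -1) = (-27 - 90)*(-1/4) = -117*(-1/4) = 117/4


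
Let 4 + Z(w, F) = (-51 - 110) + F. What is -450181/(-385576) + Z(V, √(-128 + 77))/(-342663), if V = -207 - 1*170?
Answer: 51441330681/44040876296 - I*√51/342663 ≈ 1.168 - 2.0841e-5*I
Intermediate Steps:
V = -377 (V = -207 - 170 = -377)
Z(w, F) = -165 + F (Z(w, F) = -4 + ((-51 - 110) + F) = -4 + (-161 + F) = -165 + F)
-450181/(-385576) + Z(V, √(-128 + 77))/(-342663) = -450181/(-385576) + (-165 + √(-128 + 77))/(-342663) = -450181*(-1/385576) + (-165 + √(-51))*(-1/342663) = 450181/385576 + (-165 + I*√51)*(-1/342663) = 450181/385576 + (55/114221 - I*√51/342663) = 51441330681/44040876296 - I*√51/342663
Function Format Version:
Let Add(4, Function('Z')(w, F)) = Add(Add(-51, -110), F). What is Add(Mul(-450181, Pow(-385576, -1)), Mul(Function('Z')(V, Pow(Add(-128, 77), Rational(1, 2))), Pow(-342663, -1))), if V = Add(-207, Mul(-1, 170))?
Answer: Add(Rational(51441330681, 44040876296), Mul(Rational(-1, 342663), I, Pow(51, Rational(1, 2)))) ≈ Add(1.1680, Mul(-2.0841e-5, I))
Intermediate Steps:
V = -377 (V = Add(-207, -170) = -377)
Function('Z')(w, F) = Add(-165, F) (Function('Z')(w, F) = Add(-4, Add(Add(-51, -110), F)) = Add(-4, Add(-161, F)) = Add(-165, F))
Add(Mul(-450181, Pow(-385576, -1)), Mul(Function('Z')(V, Pow(Add(-128, 77), Rational(1, 2))), Pow(-342663, -1))) = Add(Mul(-450181, Pow(-385576, -1)), Mul(Add(-165, Pow(Add(-128, 77), Rational(1, 2))), Pow(-342663, -1))) = Add(Mul(-450181, Rational(-1, 385576)), Mul(Add(-165, Pow(-51, Rational(1, 2))), Rational(-1, 342663))) = Add(Rational(450181, 385576), Mul(Add(-165, Mul(I, Pow(51, Rational(1, 2)))), Rational(-1, 342663))) = Add(Rational(450181, 385576), Add(Rational(55, 114221), Mul(Rational(-1, 342663), I, Pow(51, Rational(1, 2))))) = Add(Rational(51441330681, 44040876296), Mul(Rational(-1, 342663), I, Pow(51, Rational(1, 2))))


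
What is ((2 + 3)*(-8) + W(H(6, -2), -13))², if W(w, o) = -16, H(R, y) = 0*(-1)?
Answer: 3136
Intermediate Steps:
H(R, y) = 0
((2 + 3)*(-8) + W(H(6, -2), -13))² = ((2 + 3)*(-8) - 16)² = (5*(-8) - 16)² = (-40 - 16)² = (-56)² = 3136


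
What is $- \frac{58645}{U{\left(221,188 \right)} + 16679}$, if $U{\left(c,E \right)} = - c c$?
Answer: $\frac{58645}{32162} \approx 1.8234$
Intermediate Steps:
$U{\left(c,E \right)} = - c^{2}$
$- \frac{58645}{U{\left(221,188 \right)} + 16679} = - \frac{58645}{- 221^{2} + 16679} = - \frac{58645}{\left(-1\right) 48841 + 16679} = - \frac{58645}{-48841 + 16679} = - \frac{58645}{-32162} = \left(-58645\right) \left(- \frac{1}{32162}\right) = \frac{58645}{32162}$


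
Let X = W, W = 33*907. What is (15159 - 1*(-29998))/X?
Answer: 45157/29931 ≈ 1.5087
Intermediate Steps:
W = 29931
X = 29931
(15159 - 1*(-29998))/X = (15159 - 1*(-29998))/29931 = (15159 + 29998)*(1/29931) = 45157*(1/29931) = 45157/29931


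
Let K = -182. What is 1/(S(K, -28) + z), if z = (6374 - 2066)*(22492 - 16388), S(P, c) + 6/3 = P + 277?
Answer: 1/26296125 ≈ 3.8028e-8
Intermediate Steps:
S(P, c) = 275 + P (S(P, c) = -2 + (P + 277) = -2 + (277 + P) = 275 + P)
z = 26296032 (z = 4308*6104 = 26296032)
1/(S(K, -28) + z) = 1/((275 - 182) + 26296032) = 1/(93 + 26296032) = 1/26296125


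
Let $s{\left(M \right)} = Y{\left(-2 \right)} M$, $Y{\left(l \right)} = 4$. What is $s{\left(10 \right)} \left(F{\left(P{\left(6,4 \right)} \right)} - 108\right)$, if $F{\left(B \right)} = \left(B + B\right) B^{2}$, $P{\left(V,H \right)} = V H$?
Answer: $1101600$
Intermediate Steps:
$P{\left(V,H \right)} = H V$
$s{\left(M \right)} = 4 M$
$F{\left(B \right)} = 2 B^{3}$ ($F{\left(B \right)} = 2 B B^{2} = 2 B^{3}$)
$s{\left(10 \right)} \left(F{\left(P{\left(6,4 \right)} \right)} - 108\right) = 4 \cdot 10 \left(2 \left(4 \cdot 6\right)^{3} - 108\right) = 40 \left(2 \cdot 24^{3} - 108\right) = 40 \left(2 \cdot 13824 - 108\right) = 40 \left(27648 - 108\right) = 40 \cdot 27540 = 1101600$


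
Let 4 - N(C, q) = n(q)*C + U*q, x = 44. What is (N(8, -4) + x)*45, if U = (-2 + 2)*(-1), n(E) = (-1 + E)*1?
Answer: 3960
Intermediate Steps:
n(E) = -1 + E
U = 0 (U = 0*(-1) = 0)
N(C, q) = 4 - C*(-1 + q) (N(C, q) = 4 - ((-1 + q)*C + 0*q) = 4 - (C*(-1 + q) + 0) = 4 - C*(-1 + q))
(N(8, -4) + x)*45 = ((4 - 1*8*(-1 - 4)) + 44)*45 = ((4 - 1*8*(-5)) + 44)*45 = ((4 + 40) + 44)*45 = (44 + 44)*45 = 88*45 = 3960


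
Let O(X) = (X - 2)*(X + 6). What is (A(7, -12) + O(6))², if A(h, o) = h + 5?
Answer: 3600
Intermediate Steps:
O(X) = (-2 + X)*(6 + X)
A(h, o) = 5 + h
(A(7, -12) + O(6))² = ((5 + 7) + (-12 + 6² + 4*6))² = (12 + (-12 + 36 + 24))² = (12 + 48)² = 60² = 3600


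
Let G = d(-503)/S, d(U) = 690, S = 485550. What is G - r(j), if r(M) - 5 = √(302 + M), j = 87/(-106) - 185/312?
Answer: -80902/16185 - √20548026330/8268 ≈ -22.336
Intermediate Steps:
G = 23/16185 (G = 690/485550 = 690*(1/485550) = 23/16185 ≈ 0.0014211)
j = -23377/16536 (j = 87*(-1/106) - 185*1/312 = -87/106 - 185/312 = -23377/16536 ≈ -1.4137)
r(M) = 5 + √(302 + M)
G - r(j) = 23/16185 - (5 + √(302 - 23377/16536)) = 23/16185 - (5 + √(4970495/16536)) = 23/16185 - (5 + √20548026330/8268) = 23/16185 + (-5 - √20548026330/8268) = -80902/16185 - √20548026330/8268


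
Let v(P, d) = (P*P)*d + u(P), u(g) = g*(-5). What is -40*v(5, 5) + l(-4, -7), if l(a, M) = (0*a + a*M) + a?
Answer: -3976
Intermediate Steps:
u(g) = -5*g
v(P, d) = -5*P + d*P² (v(P, d) = (P*P)*d - 5*P = P²*d - 5*P = d*P² - 5*P = -5*P + d*P²)
l(a, M) = a + M*a (l(a, M) = (0 + M*a) + a = M*a + a = a + M*a)
-40*v(5, 5) + l(-4, -7) = -200*(-5 + 5*5) - 4*(1 - 7) = -200*(-5 + 25) - 4*(-6) = -200*20 + 24 = -40*100 + 24 = -4000 + 24 = -3976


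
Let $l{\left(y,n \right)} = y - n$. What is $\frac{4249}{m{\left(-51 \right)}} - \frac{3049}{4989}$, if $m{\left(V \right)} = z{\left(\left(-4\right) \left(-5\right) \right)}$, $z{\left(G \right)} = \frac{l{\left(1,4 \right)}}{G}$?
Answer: $- \frac{47108263}{1663} \approx -28327.0$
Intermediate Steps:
$z{\left(G \right)} = - \frac{3}{G}$ ($z{\left(G \right)} = \frac{1 - 4}{G} = - \frac{3}{G}$)
$m{\left(V \right)} = - \frac{3}{20}$ ($m{\left(V \right)} = - \frac{3}{\left(-4\right) \left(-5\right)} = - \frac{3}{20}$)
$\frac{4249}{m{\left(-51 \right)}} - \frac{3049}{4989} = \frac{4249}{- \frac{3}{20}} - \frac{3049}{4989} = 4249 \left(- \frac{20}{3}\right) - \frac{3049}{4989} = - \frac{84980}{3} - \frac{3049}{4989} = - \frac{47108263}{1663}$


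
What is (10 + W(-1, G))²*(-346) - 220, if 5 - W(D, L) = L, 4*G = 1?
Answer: -603973/8 ≈ -75497.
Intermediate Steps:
G = ¼ (G = (¼)*1 = ¼ ≈ 0.25000)
W(D, L) = 5 - L
(10 + W(-1, G))²*(-346) - 220 = (10 + (5 - 1*¼))²*(-346) - 220 = (10 + (5 - ¼))²*(-346) - 220 = (10 + 19/4)²*(-346) - 220 = (59/4)²*(-346) - 220 = (3481/16)*(-346) - 220 = -602213/8 - 220 = -603973/8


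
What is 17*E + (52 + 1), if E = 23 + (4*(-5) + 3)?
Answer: 155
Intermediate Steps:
E = 6 (E = 23 + (-20 + 3) = 23 - 17 = 6)
17*E + (52 + 1) = 17*6 + (52 + 1) = 102 + 53 = 155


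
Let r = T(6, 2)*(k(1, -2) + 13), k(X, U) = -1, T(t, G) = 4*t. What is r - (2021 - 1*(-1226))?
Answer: -2959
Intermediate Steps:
r = 288 (r = (4*6)*(-1 + 13) = 24*12 = 288)
r - (2021 - 1*(-1226)) = 288 - (2021 - 1*(-1226)) = 288 - (2021 + 1226) = 288 - 1*3247 = 288 - 3247 = -2959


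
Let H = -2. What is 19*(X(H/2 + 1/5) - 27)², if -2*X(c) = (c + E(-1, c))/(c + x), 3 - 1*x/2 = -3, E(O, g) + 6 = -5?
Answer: 167033275/12544 ≈ 13316.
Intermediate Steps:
E(O, g) = -11 (E(O, g) = -6 - 5 = -11)
x = 12 (x = 6 - 2*(-3) = 6 + 6 = 12)
X(c) = -(-11 + c)/(2*(12 + c)) (X(c) = -(c - 11)/(2*(c + 12)) = -(-11 + c)/(2*(12 + c)))
19*(X(H/2 + 1/5) - 27)² = 19*((11 - (-2/2 + 1/5))/(2*(12 + (-2/2 + 1/5))) - 27)² = 19*((11 - (-2*½ + 1*(⅕)))/(2*(12 + (-2*½ + 1*(⅕)))) - 27)² = 19*((11 - (-1 + ⅕))/(2*(12 + (-1 + ⅕))) - 27)² = 19*((11 - 1*(-⅘))/(2*(12 - ⅘)) - 27)² = 19*((11 + ⅘)/(2*(56/5)) - 27)² = 19*((½)*(5/56)*(59/5) - 27)² = 19*(59/112 - 27)² = 19*(-2965/112)² = 19*(8791225/12544) = 167033275/12544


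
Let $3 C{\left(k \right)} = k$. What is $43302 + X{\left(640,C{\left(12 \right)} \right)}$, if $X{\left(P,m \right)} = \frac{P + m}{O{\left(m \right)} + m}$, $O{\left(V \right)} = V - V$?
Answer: $43463$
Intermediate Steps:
$O{\left(V \right)} = 0$
$C{\left(k \right)} = \frac{k}{3}$
$X{\left(P,m \right)} = \frac{P + m}{m}$ ($X{\left(P,m \right)} = \frac{P + m}{0 + m} = \frac{P + m}{m}$)
$43302 + X{\left(640,C{\left(12 \right)} \right)} = 43302 + \frac{640 + \frac{1}{3} \cdot 12}{\frac{1}{3} \cdot 12} = 43302 + \frac{640 + 4}{4} = 43302 + \frac{1}{4} \cdot 644 = 43302 + 161 = 43463$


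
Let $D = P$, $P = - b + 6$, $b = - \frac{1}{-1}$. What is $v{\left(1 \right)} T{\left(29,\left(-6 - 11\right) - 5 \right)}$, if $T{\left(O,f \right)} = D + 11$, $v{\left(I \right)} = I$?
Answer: $16$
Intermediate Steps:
$b = 1$ ($b = \left(-1\right) \left(-1\right) = 1$)
$P = 5$ ($P = \left(-1\right) 1 + 6 = -1 + 6 = 5$)
$D = 5$
$T{\left(O,f \right)} = 16$ ($T{\left(O,f \right)} = 5 + 11 = 16$)
$v{\left(1 \right)} T{\left(29,\left(-6 - 11\right) - 5 \right)} = 1 \cdot 16 = 16$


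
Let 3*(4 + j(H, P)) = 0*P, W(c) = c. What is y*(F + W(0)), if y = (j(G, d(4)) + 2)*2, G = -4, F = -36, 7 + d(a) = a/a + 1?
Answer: 144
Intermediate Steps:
d(a) = -5 (d(a) = -7 + (a/a + 1) = -7 + (1 + 1) = -7 + 2 = -5)
j(H, P) = -4 (j(H, P) = -4 + (0*P)/3 = -4 + (1/3)*0 = -4 + 0 = -4)
y = -4 (y = (-4 + 2)*2 = -2*2 = -4)
y*(F + W(0)) = -4*(-36 + 0) = -4*(-36) = 144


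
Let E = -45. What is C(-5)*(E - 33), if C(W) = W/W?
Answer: -78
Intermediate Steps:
C(W) = 1
C(-5)*(E - 33) = 1*(-45 - 33) = 1*(-78) = -78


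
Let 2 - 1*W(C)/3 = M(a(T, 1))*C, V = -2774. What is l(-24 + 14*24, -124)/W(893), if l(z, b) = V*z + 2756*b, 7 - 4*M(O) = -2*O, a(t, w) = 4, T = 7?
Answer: 4828928/40161 ≈ 120.24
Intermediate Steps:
M(O) = 7/4 + O/2 (M(O) = 7/4 - (-1)*O/2 = 7/4 + O/2)
l(z, b) = -2774*z + 2756*b
W(C) = 6 - 45*C/4 (W(C) = 6 - 3*(7/4 + (1/2)*4)*C = 6 - 3*(7/4 + 2)*C = 6 - 45*C/4)
l(-24 + 14*24, -124)/W(893) = (-2774*(-24 + 14*24) + 2756*(-124))/(6 - 45/4*893) = (-2774*(-24 + 336) - 341744)/(6 - 40185/4) = (-2774*312 - 341744)/(-40161/4) = (-865488 - 341744)*(-4/40161) = -1207232*(-4/40161) = 4828928/40161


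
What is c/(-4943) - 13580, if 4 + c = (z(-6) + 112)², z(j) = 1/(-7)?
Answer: -3289783953/242207 ≈ -13583.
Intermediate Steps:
z(j) = -⅐
c = 612893/49 (c = -4 + (-⅐ + 112)² = -4 + (783/7)² = -4 + 613089/49 = 612893/49 ≈ 12508.)
c/(-4943) - 13580 = (612893/49)/(-4943) - 13580 = (612893/49)*(-1/4943) - 13580 = -612893/242207 - 13580 = -3289783953/242207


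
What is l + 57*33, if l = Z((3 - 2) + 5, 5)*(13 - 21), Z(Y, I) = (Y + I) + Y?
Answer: 1745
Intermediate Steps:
Z(Y, I) = I + 2*Y (Z(Y, I) = (I + Y) + Y = I + 2*Y)
l = -136 (l = (5 + 2*((3 - 2) + 5))*(13 - 21) = (5 + 2*(1 + 5))*(-8) = (5 + 2*6)*(-8) = (5 + 12)*(-8) = 17*(-8) = -136)
l + 57*33 = -136 + 57*33 = -136 + 1881 = 1745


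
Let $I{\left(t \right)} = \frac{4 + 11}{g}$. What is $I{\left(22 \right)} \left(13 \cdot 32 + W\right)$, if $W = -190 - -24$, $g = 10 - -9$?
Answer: $\frac{3750}{19} \approx 197.37$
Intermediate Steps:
$g = 19$ ($g = 10 + 9 = 19$)
$W = -166$ ($W = -190 + 24 = -166$)
$I{\left(t \right)} = \frac{15}{19}$ ($I{\left(t \right)} = \frac{4 + 11}{19} = 15 \cdot \frac{1}{19} = \frac{15}{19}$)
$I{\left(22 \right)} \left(13 \cdot 32 + W\right) = \frac{15 \left(13 \cdot 32 - 166\right)}{19} = \frac{15 \left(416 - 166\right)}{19} = \frac{15}{19} \cdot 250 = \frac{3750}{19}$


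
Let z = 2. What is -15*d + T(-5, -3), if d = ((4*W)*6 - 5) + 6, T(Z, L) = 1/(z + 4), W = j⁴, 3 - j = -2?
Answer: -1350089/6 ≈ -2.2501e+5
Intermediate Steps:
j = 5 (j = 3 - 1*(-2) = 3 + 2 = 5)
W = 625 (W = 5⁴ = 625)
T(Z, L) = ⅙ (T(Z, L) = 1/(2 + 4) = 1/6 = ⅙)
d = 15001 (d = ((4*625)*6 - 5) + 6 = (2500*6 - 5) + 6 = (15000 - 5) + 6 = 14995 + 6 = 15001)
-15*d + T(-5, -3) = -15*15001 + ⅙ = -225015 + ⅙ = -1350089/6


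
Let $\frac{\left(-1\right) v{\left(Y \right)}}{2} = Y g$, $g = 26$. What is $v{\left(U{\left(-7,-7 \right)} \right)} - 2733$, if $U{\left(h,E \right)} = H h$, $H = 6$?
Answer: $-549$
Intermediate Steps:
$U{\left(h,E \right)} = 6 h$
$v{\left(Y \right)} = - 52 Y$ ($v{\left(Y \right)} = - 2 Y 26 = - 2 \cdot 26 Y = - 52 Y$)
$v{\left(U{\left(-7,-7 \right)} \right)} - 2733 = - 52 \cdot 6 \left(-7\right) - 2733 = \left(-52\right) \left(-42\right) - 2733 = 2184 - 2733 = -549$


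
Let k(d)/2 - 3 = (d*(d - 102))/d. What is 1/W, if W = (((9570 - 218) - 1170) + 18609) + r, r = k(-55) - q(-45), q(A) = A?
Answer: 1/26528 ≈ 3.7696e-5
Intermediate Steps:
k(d) = -198 + 2*d (k(d) = 6 + 2*((d*(d - 102))/d) = 6 + 2*((d*(-102 + d))/d) = 6 + 2*(-102 + d) = 6 + (-204 + 2*d) = -198 + 2*d)
r = -263 (r = (-198 + 2*(-55)) - 1*(-45) = (-198 - 110) + 45 = -308 + 45 = -263)
W = 26528 (W = (((9570 - 218) - 1170) + 18609) - 263 = ((9352 - 1170) + 18609) - 263 = (8182 + 18609) - 263 = 26791 - 263 = 26528)
1/W = 1/26528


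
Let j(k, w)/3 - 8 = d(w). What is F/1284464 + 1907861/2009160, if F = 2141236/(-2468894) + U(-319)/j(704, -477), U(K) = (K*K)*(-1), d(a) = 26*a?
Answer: 4686658251202673124749/4935491557757454011040 ≈ 0.94958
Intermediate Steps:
j(k, w) = 24 + 78*w (j(k, w) = 24 + 3*(26*w) = 24 + 78*w)
U(K) = -K² (U(K) = K²*(-1) = -K²)
F = 85810842691/45899208354 (F = 2141236/(-2468894) + (-1*(-319)²)/(24 + 78*(-477)) = 2141236*(-1/2468894) + (-1*101761)/(24 - 37206) = -1070618/1234447 - 101761/(-37182) = -1070618/1234447 - 101761*(-1/37182) = -1070618/1234447 + 101761/37182 = 85810842691/45899208354 ≈ 1.8695)
F/1284464 + 1907861/2009160 = (85810842691/45899208354)/1284464 + 1907861/2009160 = (85810842691/45899208354)*(1/1284464) + 1907861*(1/2009160) = 85810842691/58955880759212256 + 1907861/2009160 = 4686658251202673124749/4935491557757454011040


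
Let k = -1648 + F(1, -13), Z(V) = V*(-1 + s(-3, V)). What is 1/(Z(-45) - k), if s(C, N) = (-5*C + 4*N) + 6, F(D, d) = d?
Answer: 1/8861 ≈ 0.00011285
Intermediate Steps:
s(C, N) = 6 - 5*C + 4*N
Z(V) = V*(20 + 4*V) (Z(V) = V*(-1 + (6 - 5*(-3) + 4*V)) = V*(-1 + (6 + 15 + 4*V)) = V*(-1 + (21 + 4*V)) = V*(20 + 4*V))
k = -1661 (k = -1648 - 13 = -1661)
1/(Z(-45) - k) = 1/(4*(-45)*(5 - 45) - 1*(-1661)) = 1/(4*(-45)*(-40) + 1661) = 1/(7200 + 1661) = 1/8861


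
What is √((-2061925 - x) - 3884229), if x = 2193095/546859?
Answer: 3*I*√197580765741790031/546859 ≈ 2438.5*I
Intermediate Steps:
x = 2193095/546859 (x = 2193095*(1/546859) = 2193095/546859 ≈ 4.0103)
√((-2061925 - x) - 3884229) = √((-2061925 - 1*2193095/546859) - 3884229) = √((-2061925 - 2193095/546859) - 3884229) = √(-1127584436670/546859 - 3884229) = √(-3251710023381/546859) = 3*I*√197580765741790031/546859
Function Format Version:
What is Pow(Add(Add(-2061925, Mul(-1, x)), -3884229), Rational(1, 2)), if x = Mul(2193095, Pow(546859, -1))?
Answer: Mul(Rational(3, 546859), I, Pow(197580765741790031, Rational(1, 2))) ≈ Mul(2438.5, I)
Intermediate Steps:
x = Rational(2193095, 546859) (x = Mul(2193095, Rational(1, 546859)) = Rational(2193095, 546859) ≈ 4.0103)
Pow(Add(Add(-2061925, Mul(-1, x)), -3884229), Rational(1, 2)) = Pow(Add(Add(-2061925, Mul(-1, Rational(2193095, 546859))), -3884229), Rational(1, 2)) = Pow(Add(Add(-2061925, Rational(-2193095, 546859)), -3884229), Rational(1, 2)) = Pow(Add(Rational(-1127584436670, 546859), -3884229), Rational(1, 2)) = Pow(Rational(-3251710023381, 546859), Rational(1, 2)) = Mul(Rational(3, 546859), I, Pow(197580765741790031, Rational(1, 2)))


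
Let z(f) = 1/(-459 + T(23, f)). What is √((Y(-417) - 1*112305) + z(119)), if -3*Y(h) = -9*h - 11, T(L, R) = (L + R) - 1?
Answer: I*√11482866474/318 ≈ 336.98*I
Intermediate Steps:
T(L, R) = -1 + L + R
Y(h) = 11/3 + 3*h (Y(h) = -(-9*h - 11)/3 = -(-11 - 9*h)/3 = 11/3 + 3*h)
z(f) = 1/(-437 + f) (z(f) = 1/(-459 + (-1 + 23 + f)) = 1/(-459 + (22 + f)) = 1/(-437 + f))
√((Y(-417) - 1*112305) + z(119)) = √(((11/3 + 3*(-417)) - 1*112305) + 1/(-437 + 119)) = √(((11/3 - 1251) - 112305) + 1/(-318)) = √((-3742/3 - 112305) - 1/318) = √(-340657/3 - 1/318) = √(-36109643/318) = I*√11482866474/318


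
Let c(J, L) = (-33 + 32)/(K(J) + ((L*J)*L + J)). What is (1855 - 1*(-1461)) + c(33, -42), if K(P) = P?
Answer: 193249847/58278 ≈ 3316.0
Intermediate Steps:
c(J, L) = -1/(2*J + J*L²) (c(J, L) = (-33 + 32)/(J + ((L*J)*L + J)) = -1/(J + ((J*L)*L + J)) = -1/(J + (J*L² + J)) = -1/(J + (J + J*L²)) = -1/(2*J + J*L²))
(1855 - 1*(-1461)) + c(33, -42) = (1855 - 1*(-1461)) - 1/(33*(2 + (-42)²)) = (1855 + 1461) - 1*1/33/(2 + 1764) = 3316 - 1*1/33/1766 = 3316 - 1*1/33*1/1766 = 3316 - 1/58278 = 193249847/58278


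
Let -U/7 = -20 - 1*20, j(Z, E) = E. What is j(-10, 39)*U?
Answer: 10920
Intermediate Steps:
U = 280 (U = -7*(-20 - 1*20) = -7*(-20 - 20) = -7*(-40) = 280)
j(-10, 39)*U = 39*280 = 10920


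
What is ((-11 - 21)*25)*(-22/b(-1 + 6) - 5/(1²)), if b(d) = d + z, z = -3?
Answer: 12800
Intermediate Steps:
b(d) = -3 + d (b(d) = d - 3 = -3 + d)
((-11 - 21)*25)*(-22/b(-1 + 6) - 5/(1²)) = ((-11 - 21)*25)*(-22/(-3 + (-1 + 6)) - 5/(1²)) = (-32*25)*(-22/(-3 + 5) - 5/1) = -800*(-22/2 - 5*1) = -800*(-22*½ - 5) = -800*(-11 - 5) = -800*(-16) = 12800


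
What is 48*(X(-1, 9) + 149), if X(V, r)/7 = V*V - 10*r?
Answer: -22752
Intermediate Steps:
X(V, r) = -70*r + 7*V**2 (X(V, r) = 7*(V*V - 10*r) = 7*(V**2 - 10*r) = -70*r + 7*V**2)
48*(X(-1, 9) + 149) = 48*((-70*9 + 7*(-1)**2) + 149) = 48*((-630 + 7*1) + 149) = 48*((-630 + 7) + 149) = 48*(-623 + 149) = 48*(-474) = -22752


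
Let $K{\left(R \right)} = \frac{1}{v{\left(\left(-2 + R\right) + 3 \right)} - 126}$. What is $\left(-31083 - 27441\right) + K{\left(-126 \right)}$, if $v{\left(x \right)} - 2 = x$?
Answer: $- \frac{14572477}{249} \approx -58524.0$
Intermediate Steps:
$v{\left(x \right)} = 2 + x$
$K{\left(R \right)} = \frac{1}{-123 + R}$ ($K{\left(R \right)} = \frac{1}{\left(2 + \left(\left(-2 + R\right) + 3\right)\right) - 126} = \frac{1}{\left(2 + \left(1 + R\right)\right) - 126} = \frac{1}{\left(3 + R\right) - 126} = \frac{1}{-123 + R}$)
$\left(-31083 - 27441\right) + K{\left(-126 \right)} = \left(-31083 - 27441\right) + \frac{1}{-123 - 126} = -58524 + \frac{1}{-249} = -58524 - \frac{1}{249} = - \frac{14572477}{249}$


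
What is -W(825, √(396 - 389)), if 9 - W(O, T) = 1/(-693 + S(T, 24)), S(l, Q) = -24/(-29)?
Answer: -180686/20073 ≈ -9.0014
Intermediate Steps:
S(l, Q) = 24/29 (S(l, Q) = -24*(-1/29) = 24/29)
W(O, T) = 180686/20073 (W(O, T) = 9 - 1/(-693 + 24/29) = 9 - 1/(-20073/29) = 9 - 1*(-29/20073) = 9 + 29/20073 = 180686/20073)
-W(825, √(396 - 389)) = -1*180686/20073 = -180686/20073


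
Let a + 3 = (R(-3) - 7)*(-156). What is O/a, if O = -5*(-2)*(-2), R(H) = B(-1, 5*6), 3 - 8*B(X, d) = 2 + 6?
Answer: -40/2373 ≈ -0.016856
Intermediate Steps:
B(X, d) = -5/8 (B(X, d) = 3/8 - (2 + 6)/8 = 3/8 - ⅛*8 = 3/8 - 1 = -5/8)
R(H) = -5/8
a = 2373/2 (a = -3 + (-5/8 - 7)*(-156) = -3 - 61/8*(-156) = -3 + 2379/2 = 2373/2 ≈ 1186.5)
O = -20 (O = 10*(-2) = -20)
O/a = -20/2373/2 = -20*2/2373 = -40/2373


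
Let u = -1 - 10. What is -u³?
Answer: 1331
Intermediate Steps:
u = -11
-u³ = -1*(-11)³ = -1*(-1331) = 1331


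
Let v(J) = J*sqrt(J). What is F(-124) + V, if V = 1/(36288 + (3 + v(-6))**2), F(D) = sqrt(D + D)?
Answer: (I - 72162*sqrt(62) + 144*I*sqrt(93))/(9*(4*sqrt(6) + 4009*I)) ≈ 2.7715e-5 + 15.748*I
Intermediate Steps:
v(J) = J**(3/2)
F(D) = sqrt(2)*sqrt(D) (F(D) = sqrt(2*D) = sqrt(2)*sqrt(D))
V = 1/(36288 + (3 - 6*I*sqrt(6))**2) (V = 1/(36288 + (3 + (-6)**(3/2))**2) = 1/(36288 + (3 - 6*I*sqrt(6))**2) ≈ 2.7715e-5 + 6.774e-8*I)
F(-124) + V = sqrt(2)*sqrt(-124) + I/(9*(4*sqrt(6) + 4009*I)) = sqrt(2)*(2*I*sqrt(31)) + I/(9*(4*sqrt(6) + 4009*I)) = 2*I*sqrt(62) + I/(9*(4*sqrt(6) + 4009*I))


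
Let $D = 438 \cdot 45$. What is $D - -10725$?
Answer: $30435$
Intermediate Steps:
$D = 19710$
$D - -10725 = 19710 - -10725 = 19710 + 10725 = 30435$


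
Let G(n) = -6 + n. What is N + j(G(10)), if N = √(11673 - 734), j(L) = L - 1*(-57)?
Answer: 61 + √10939 ≈ 165.59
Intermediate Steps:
j(L) = 57 + L (j(L) = L + 57 = 57 + L)
N = √10939 ≈ 104.59
N + j(G(10)) = √10939 + (57 + (-6 + 10)) = √10939 + (57 + 4) = √10939 + 61 = 61 + √10939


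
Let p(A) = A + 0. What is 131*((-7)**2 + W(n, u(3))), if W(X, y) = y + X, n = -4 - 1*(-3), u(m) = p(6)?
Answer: 7074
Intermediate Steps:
p(A) = A
u(m) = 6
n = -1 (n = -4 + 3 = -1)
W(X, y) = X + y
131*((-7)**2 + W(n, u(3))) = 131*((-7)**2 + (-1 + 6)) = 131*(49 + 5) = 131*54 = 7074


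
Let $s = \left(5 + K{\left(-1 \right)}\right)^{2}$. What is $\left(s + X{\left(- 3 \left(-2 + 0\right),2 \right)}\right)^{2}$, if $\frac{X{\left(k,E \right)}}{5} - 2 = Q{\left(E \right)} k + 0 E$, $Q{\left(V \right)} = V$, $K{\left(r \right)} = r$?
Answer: $7396$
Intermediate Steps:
$s = 16$ ($s = \left(5 - 1\right)^{2} = 4^{2} = 16$)
$X{\left(k,E \right)} = 10 + 5 E k$ ($X{\left(k,E \right)} = 10 + 5 \left(E k + 0 E\right) = 10 + 5 \left(E k + 0\right) = 10 + 5 E k$)
$\left(s + X{\left(- 3 \left(-2 + 0\right),2 \right)}\right)^{2} = \left(16 + \left(10 + 5 \cdot 2 \left(- 3 \left(-2 + 0\right)\right)\right)\right)^{2} = \left(16 + \left(10 + 5 \cdot 2 \left(\left(-3\right) \left(-2\right)\right)\right)\right)^{2} = \left(16 + \left(10 + 5 \cdot 2 \cdot 6\right)\right)^{2} = \left(16 + \left(10 + 60\right)\right)^{2} = \left(16 + 70\right)^{2} = 86^{2} = 7396$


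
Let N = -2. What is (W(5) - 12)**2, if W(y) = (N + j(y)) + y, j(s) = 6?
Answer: 9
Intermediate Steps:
W(y) = 4 + y (W(y) = (-2 + 6) + y = 4 + y)
(W(5) - 12)**2 = ((4 + 5) - 12)**2 = (9 - 12)**2 = (-3)**2 = 9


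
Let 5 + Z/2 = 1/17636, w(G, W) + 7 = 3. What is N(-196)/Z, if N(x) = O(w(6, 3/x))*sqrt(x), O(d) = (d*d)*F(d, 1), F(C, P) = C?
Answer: 1128704*I/12597 ≈ 89.601*I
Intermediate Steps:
w(G, W) = -4 (w(G, W) = -7 + 3 = -4)
Z = -88179/8818 (Z = -10 + 2/17636 = -10 + 2*(1/17636) = -10 + 1/8818 = -88179/8818 ≈ -9.9999)
O(d) = d**3 (O(d) = (d*d)*d = d**2*d = d**3)
N(x) = -64*sqrt(x) (N(x) = (-4)**3*sqrt(x) = -64*sqrt(x))
N(-196)/Z = (-896*I)/(-88179/8818) = -896*I*(-8818/88179) = 1128704*I/12597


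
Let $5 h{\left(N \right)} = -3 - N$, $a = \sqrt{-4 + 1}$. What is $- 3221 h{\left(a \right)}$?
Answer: $\frac{9663}{5} + \frac{3221 i \sqrt{3}}{5} \approx 1932.6 + 1115.8 i$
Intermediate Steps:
$a = i \sqrt{3}$ ($a = \sqrt{-3} = i \sqrt{3} \approx 1.732 i$)
$h{\left(N \right)} = - \frac{3}{5} - \frac{N}{5}$ ($h{\left(N \right)} = \frac{-3 - N}{5} = - \frac{3}{5} - \frac{N}{5}$)
$- 3221 h{\left(a \right)} = - 3221 \left(- \frac{3}{5} - \frac{i \sqrt{3}}{5}\right) = \frac{9663}{5} + \frac{3221 i \sqrt{3}}{5}$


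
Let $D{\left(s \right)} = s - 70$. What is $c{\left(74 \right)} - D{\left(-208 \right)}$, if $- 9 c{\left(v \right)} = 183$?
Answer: $\frac{773}{3} \approx 257.67$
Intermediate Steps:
$D{\left(s \right)} = -70 + s$ ($D{\left(s \right)} = s - 70 = -70 + s$)
$c{\left(v \right)} = - \frac{61}{3}$ ($c{\left(v \right)} = \left(- \frac{1}{9}\right) 183 = - \frac{61}{3}$)
$c{\left(74 \right)} - D{\left(-208 \right)} = - \frac{61}{3} - \left(-70 - 208\right) = - \frac{61}{3} - -278 = - \frac{61}{3} + 278 = \frac{773}{3}$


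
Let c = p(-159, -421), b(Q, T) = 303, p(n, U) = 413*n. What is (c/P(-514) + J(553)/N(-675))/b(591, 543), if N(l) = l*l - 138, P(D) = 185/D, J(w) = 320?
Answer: 15373978981306/25532323785 ≈ 602.14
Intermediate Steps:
c = -65667 (c = 413*(-159) = -65667)
N(l) = -138 + l**2 (N(l) = l**2 - 138 = -138 + l**2)
(c/P(-514) + J(553)/N(-675))/b(591, 543) = (-65667/(185/(-514)) + 320/(-138 + (-675)**2))/303 = (-65667/(185*(-1/514)) + 320/(-138 + 455625))*(1/303) = (-65667/(-185/514) + 320/455487)*(1/303) = (-65667*(-514/185) + 320*(1/455487))*(1/303) = (33752838/185 + 320/455487)*(1/303) = (15373978981306/84265095)*(1/303) = 15373978981306/25532323785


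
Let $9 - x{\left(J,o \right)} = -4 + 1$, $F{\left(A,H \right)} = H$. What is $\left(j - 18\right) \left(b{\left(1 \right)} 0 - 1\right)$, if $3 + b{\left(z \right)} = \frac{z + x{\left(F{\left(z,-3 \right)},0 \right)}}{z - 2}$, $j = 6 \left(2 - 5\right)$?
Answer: $36$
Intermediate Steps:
$x{\left(J,o \right)} = 12$ ($x{\left(J,o \right)} = 9 - \left(-4 + 1\right) = 9 - -3 = 9 + 3 = 12$)
$j = -18$ ($j = 6 \left(-3\right) = -18$)
$b{\left(z \right)} = -3 + \frac{12 + z}{-2 + z}$ ($b{\left(z \right)} = -3 + \frac{z + 12}{z - 2} = -3 + \frac{12 + z}{-2 + z}$)
$\left(j - 18\right) \left(b{\left(1 \right)} 0 - 1\right) = \left(-18 - 18\right) \left(\frac{2 \left(9 - 1\right)}{-2 + 1} \cdot 0 - 1\right) = - 36 \left(\frac{2 \left(9 - 1\right)}{-1} \cdot 0 - 1\right) = - 36 \left(2 \left(-1\right) 8 \cdot 0 - 1\right) = - 36 \left(\left(-16\right) 0 - 1\right) = - 36 \left(0 - 1\right) = \left(-36\right) \left(-1\right) = 36$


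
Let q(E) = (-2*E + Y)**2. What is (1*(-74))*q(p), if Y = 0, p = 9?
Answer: -23976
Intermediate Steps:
q(E) = 4*E**2 (q(E) = (-2*E + 0)**2 = (-2*E)**2 = 4*E**2)
(1*(-74))*q(p) = (1*(-74))*(4*9**2) = -296*81 = -74*324 = -23976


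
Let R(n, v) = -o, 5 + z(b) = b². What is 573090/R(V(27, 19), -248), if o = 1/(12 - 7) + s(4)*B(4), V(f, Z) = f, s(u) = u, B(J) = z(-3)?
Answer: -955150/27 ≈ -35376.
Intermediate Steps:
z(b) = -5 + b²
B(J) = 4 (B(J) = -5 + (-3)² = -5 + 9 = 4)
o = 81/5 (o = 1/(12 - 7) + 4*4 = 1/5 + 16 = ⅕ + 16 = 81/5 ≈ 16.200)
R(n, v) = -81/5 (R(n, v) = -1*81/5 = -81/5)
573090/R(V(27, 19), -248) = 573090/(-81/5) = 573090*(-5/81) = -955150/27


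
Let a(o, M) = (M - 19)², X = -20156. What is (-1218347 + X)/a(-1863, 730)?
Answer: -1238503/505521 ≈ -2.4500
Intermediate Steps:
a(o, M) = (-19 + M)²
(-1218347 + X)/a(-1863, 730) = (-1218347 - 20156)/((-19 + 730)²) = -1238503/(711²) = -1238503/505521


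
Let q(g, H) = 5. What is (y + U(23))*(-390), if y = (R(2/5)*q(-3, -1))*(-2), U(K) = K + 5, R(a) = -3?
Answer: -22620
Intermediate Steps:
U(K) = 5 + K
y = 30 (y = -3*5*(-2) = -15*(-2) = 30)
(y + U(23))*(-390) = (30 + (5 + 23))*(-390) = (30 + 28)*(-390) = 58*(-390) = -22620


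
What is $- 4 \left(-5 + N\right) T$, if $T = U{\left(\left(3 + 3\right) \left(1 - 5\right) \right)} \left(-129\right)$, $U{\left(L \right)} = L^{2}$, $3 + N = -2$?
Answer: $-2972160$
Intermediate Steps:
$N = -5$ ($N = -3 - 2 = -5$)
$T = -74304$ ($T = \left(\left(3 + 3\right) \left(1 - 5\right)\right)^{2} \left(-129\right) = \left(6 \left(-4\right)\right)^{2} \left(-129\right) = \left(-24\right)^{2} \left(-129\right) = 576 \left(-129\right) = -74304$)
$- 4 \left(-5 + N\right) T = - 4 \left(-5 - 5\right) \left(-74304\right) = \left(-4\right) \left(-10\right) \left(-74304\right) = 40 \left(-74304\right) = -2972160$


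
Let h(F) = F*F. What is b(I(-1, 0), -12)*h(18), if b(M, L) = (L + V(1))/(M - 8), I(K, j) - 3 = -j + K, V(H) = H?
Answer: 594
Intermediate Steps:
h(F) = F**2
I(K, j) = 3 + K - j (I(K, j) = 3 + (-j + K) = 3 + (K - j) = 3 + K - j)
b(M, L) = (1 + L)/(-8 + M) (b(M, L) = (L + 1)/(M - 8) = (1 + L)/(-8 + M))
b(I(-1, 0), -12)*h(18) = ((1 - 12)/(-8 + (3 - 1 - 1*0)))*18**2 = (-11/(-8 + (3 - 1 + 0)))*324 = (-11/(-8 + 2))*324 = (-11/(-6))*324 = -1/6*(-11)*324 = (11/6)*324 = 594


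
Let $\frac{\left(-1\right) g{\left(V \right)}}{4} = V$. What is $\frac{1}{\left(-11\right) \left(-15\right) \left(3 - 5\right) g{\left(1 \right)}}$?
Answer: $\frac{1}{1320} \approx 0.00075758$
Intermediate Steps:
$g{\left(V \right)} = - 4 V$
$\frac{1}{\left(-11\right) \left(-15\right) \left(3 - 5\right) g{\left(1 \right)}} = \frac{1}{\left(-11\right) \left(-15\right) \left(3 - 5\right) \left(\left(-4\right) 1\right)} = \frac{1}{165 \left(\left(-2\right) \left(-4\right)\right)} = \frac{1}{165 \cdot 8} = \frac{1}{1320}$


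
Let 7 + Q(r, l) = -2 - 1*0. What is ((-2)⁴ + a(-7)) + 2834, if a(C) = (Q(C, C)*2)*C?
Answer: 2976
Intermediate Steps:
Q(r, l) = -9 (Q(r, l) = -7 + (-2 - 1*0) = -7 + (-2 + 0) = -7 - 2 = -9)
a(C) = -18*C (a(C) = (-9*2)*C = -18*C)
((-2)⁴ + a(-7)) + 2834 = ((-2)⁴ - 18*(-7)) + 2834 = (16 + 126) + 2834 = 142 + 2834 = 2976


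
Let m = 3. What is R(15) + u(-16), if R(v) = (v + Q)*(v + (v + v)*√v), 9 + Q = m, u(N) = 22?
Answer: 157 + 270*√15 ≈ 1202.7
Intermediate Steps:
Q = -6 (Q = -9 + 3 = -6)
R(v) = (-6 + v)*(v + 2*v^(3/2)) (R(v) = (v - 6)*(v + (v + v)*√v) = (-6 + v)*(v + (2*v)*√v) = (-6 + v)*(v + 2*v^(3/2)))
R(15) + u(-16) = (15² - 180*√15 - 6*15 + 2*15^(5/2)) + 22 = (225 - 180*√15 - 90 + 2*(225*√15)) + 22 = (225 - 180*√15 - 90 + 450*√15) + 22 = (135 + 270*√15) + 22 = 157 + 270*√15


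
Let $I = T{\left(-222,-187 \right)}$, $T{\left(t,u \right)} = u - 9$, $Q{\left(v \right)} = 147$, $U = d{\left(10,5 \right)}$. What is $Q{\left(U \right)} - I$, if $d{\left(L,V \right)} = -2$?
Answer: $343$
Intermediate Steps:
$U = -2$
$T{\left(t,u \right)} = -9 + u$ ($T{\left(t,u \right)} = u - 9 = -9 + u$)
$I = -196$ ($I = -9 - 187 = -196$)
$Q{\left(U \right)} - I = 147 - -196 = 147 + 196 = 343$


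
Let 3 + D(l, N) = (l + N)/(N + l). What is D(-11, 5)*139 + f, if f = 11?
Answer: -267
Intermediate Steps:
D(l, N) = -2 (D(l, N) = -3 + (l + N)/(N + l) = -3 + (N + l)/(N + l) = -3 + 1 = -2)
D(-11, 5)*139 + f = -2*139 + 11 = -278 + 11 = -267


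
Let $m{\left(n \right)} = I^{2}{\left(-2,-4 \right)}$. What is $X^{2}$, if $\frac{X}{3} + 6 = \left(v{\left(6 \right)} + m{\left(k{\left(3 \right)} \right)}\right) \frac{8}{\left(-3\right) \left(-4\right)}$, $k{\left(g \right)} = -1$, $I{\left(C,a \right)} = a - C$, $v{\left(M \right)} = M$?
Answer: $4$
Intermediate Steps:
$m{\left(n \right)} = 4$ ($m{\left(n \right)} = \left(-4 - -2\right)^{2} = \left(-4 + 2\right)^{2} = \left(-2\right)^{2} = 4$)
$X = 2$ ($X = -18 + 3 \left(6 + 4\right) \frac{8}{\left(-3\right) \left(-4\right)} = -18 + 3 \cdot 10 \cdot \frac{8}{12} = -18 + 3 \cdot 10 \cdot 8 \cdot \frac{1}{12} = -18 + 3 \cdot 10 \cdot \frac{2}{3} = -18 + 3 \cdot \frac{20}{3} = -18 + 20 = 2$)
$X^{2} = 2^{2} = 4$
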